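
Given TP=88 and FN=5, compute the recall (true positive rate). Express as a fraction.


Recall = TP / (TP + FN) = 88 / 93 = 88/93.

88/93


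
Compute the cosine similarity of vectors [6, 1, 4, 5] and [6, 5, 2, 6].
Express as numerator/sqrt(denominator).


dot = 79. |a|^2 = 78, |b|^2 = 101. cos = 79/sqrt(7878).

79/sqrt(7878)


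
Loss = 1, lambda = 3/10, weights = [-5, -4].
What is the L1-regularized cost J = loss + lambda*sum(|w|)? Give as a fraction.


L1 norm = sum(|w|) = 9. J = 1 + 3/10 * 9 = 37/10.

37/10


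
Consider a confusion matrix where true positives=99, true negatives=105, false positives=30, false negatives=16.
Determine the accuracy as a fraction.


Accuracy = (TP + TN) / (TP + TN + FP + FN) = (99 + 105) / 250 = 102/125.

102/125


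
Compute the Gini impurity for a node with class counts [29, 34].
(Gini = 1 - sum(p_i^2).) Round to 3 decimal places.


Total = 63. Proportions: 29/63, 34/63. sum(p_i^2) = 0.5031. Gini = 1 - 0.5031 = 0.4969, which rounds to 0.497.

0.497


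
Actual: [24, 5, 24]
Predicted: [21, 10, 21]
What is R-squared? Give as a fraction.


Mean(y) = 53/3. SS_res = 43. SS_tot = 722/3. R^2 = 1 - 43/(722/3) = 593/722.

593/722


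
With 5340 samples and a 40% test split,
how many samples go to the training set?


Test set = 5340 * 40% = 2136. Training set = 5340 - 2136 = 3204.

3204


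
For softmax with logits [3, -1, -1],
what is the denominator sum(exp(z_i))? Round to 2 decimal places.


Denom = e^3=20.0855 + e^-1=0.3679 + e^-1=0.3679. Sum = 20.8213, which rounds to 20.82.

20.82


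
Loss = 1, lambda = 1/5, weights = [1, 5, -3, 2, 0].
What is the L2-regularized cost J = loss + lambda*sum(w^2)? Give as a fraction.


L2 sq norm = sum(w^2) = 39. J = 1 + 1/5 * 39 = 44/5.

44/5


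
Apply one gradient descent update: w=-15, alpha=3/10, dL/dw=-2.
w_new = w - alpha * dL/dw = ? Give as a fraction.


w_new = -15 - 3/10 * -2 = -15 - -3/5 = -72/5.

-72/5


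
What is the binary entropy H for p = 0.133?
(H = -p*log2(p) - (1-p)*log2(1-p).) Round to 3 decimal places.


H = -0.133*log2(0.133) - 0.867*log2(0.867) = 0.566.

0.566


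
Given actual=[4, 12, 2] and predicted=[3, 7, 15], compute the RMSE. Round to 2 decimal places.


MSE = 65.0000. RMSE = sqrt(65.0000) = 8.06.

8.06


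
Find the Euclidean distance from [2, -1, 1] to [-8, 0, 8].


d = sqrt(sum of squared differences). (2--8)^2=100, (-1-0)^2=1, (1-8)^2=49. Sum = 150.

sqrt(150)


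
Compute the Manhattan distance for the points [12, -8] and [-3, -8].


d = sum of absolute differences: |12--3|=15 + |-8--8|=0 = 15.

15


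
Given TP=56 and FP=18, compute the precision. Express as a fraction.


Precision = TP / (TP + FP) = 56 / 74 = 28/37.

28/37


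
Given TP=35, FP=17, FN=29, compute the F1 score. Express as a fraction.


Precision = 35/52 = 35/52. Recall = 35/64 = 35/64. F1 = 2*P*R/(P+R) = 35/58.

35/58


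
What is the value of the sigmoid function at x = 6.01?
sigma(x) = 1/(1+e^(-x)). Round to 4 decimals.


sigma(6.01) = 1/(1+e^(-6.01)) = 1/(1+0.002454) = 1/1.002454 = 0.9976.

0.9976


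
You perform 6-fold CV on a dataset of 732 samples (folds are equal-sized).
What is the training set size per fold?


Each validation fold has 732/6 = 122 samples. Training set = 732 - 122 = 610.

610


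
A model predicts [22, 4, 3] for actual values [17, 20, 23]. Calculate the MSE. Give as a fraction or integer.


MSE = (1/3) * ((17-22)^2=25 + (20-4)^2=256 + (23-3)^2=400). Sum = 681. MSE = 227.

227


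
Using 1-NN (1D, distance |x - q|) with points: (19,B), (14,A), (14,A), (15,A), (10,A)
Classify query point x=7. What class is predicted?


Distances: |19-7|=12, |14-7|=7, |14-7|=7, |15-7|=8, |10-7|=3. 1 nearest: (10,A). Counts: {'A': 1}. Majority class: A.

A


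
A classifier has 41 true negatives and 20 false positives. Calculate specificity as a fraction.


Specificity = TN / (TN + FP) = 41 / 61 = 41/61.

41/61


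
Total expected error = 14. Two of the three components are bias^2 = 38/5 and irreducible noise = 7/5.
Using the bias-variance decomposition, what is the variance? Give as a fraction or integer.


Total error = bias^2 + variance + irreducible noise. So variance = 14 - 38/5 - 7/5 = 5.

5


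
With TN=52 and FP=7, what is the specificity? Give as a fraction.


Specificity = TN / (TN + FP) = 52 / 59 = 52/59.

52/59


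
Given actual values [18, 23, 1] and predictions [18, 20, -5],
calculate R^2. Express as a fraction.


Mean(y) = 14. SS_res = 45. SS_tot = 266. R^2 = 1 - 45/(266) = 221/266.

221/266


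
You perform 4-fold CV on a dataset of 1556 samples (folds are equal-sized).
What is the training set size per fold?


Each validation fold has 1556/4 = 389 samples. Training set = 1556 - 389 = 1167.

1167


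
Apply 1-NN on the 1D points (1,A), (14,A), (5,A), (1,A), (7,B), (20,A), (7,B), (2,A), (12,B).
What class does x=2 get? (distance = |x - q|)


Distances: |1-2|=1, |14-2|=12, |5-2|=3, |1-2|=1, |7-2|=5, |20-2|=18, |7-2|=5, |2-2|=0, |12-2|=10. 1 nearest: (2,A). Counts: {'A': 1}. Majority class: A.

A


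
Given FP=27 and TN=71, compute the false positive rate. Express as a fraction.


FPR = FP / (FP + TN) = 27 / 98 = 27/98.

27/98


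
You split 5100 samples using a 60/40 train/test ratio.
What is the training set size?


Test set = 5100 * 40% = 2040. Training set = 5100 - 2040 = 3060.

3060


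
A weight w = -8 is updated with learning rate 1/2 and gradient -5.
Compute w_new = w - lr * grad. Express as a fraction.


w_new = -8 - 1/2 * -5 = -8 - -5/2 = -11/2.

-11/2


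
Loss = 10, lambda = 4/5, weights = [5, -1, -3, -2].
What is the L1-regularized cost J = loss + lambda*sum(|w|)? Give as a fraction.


L1 norm = sum(|w|) = 11. J = 10 + 4/5 * 11 = 94/5.

94/5


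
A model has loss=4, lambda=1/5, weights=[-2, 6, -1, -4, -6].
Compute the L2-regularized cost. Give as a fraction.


L2 sq norm = sum(w^2) = 93. J = 4 + 1/5 * 93 = 113/5.

113/5


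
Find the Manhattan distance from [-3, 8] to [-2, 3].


d = sum of absolute differences: |-3--2|=1 + |8-3|=5 = 6.

6


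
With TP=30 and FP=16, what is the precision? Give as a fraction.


Precision = TP / (TP + FP) = 30 / 46 = 15/23.

15/23


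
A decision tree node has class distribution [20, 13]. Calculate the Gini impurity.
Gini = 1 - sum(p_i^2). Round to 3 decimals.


Total = 33. Proportions: 20/33, 13/33. sum(p_i^2) = 0.5225. Gini = 1 - 0.5225 = 0.4775, which rounds to 0.478.

0.478


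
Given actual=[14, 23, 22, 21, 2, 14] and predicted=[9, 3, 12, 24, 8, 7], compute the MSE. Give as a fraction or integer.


MSE = (1/6) * ((14-9)^2=25 + (23-3)^2=400 + (22-12)^2=100 + (21-24)^2=9 + (2-8)^2=36 + (14-7)^2=49). Sum = 619. MSE = 619/6.

619/6


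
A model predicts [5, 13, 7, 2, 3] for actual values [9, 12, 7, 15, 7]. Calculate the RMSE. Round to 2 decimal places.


MSE = 40.4000. RMSE = sqrt(40.4000) = 6.36.

6.36


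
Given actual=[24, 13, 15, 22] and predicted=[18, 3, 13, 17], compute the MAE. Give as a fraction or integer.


MAE = (1/4) * (|24-18|=6 + |13-3|=10 + |15-13|=2 + |22-17|=5). Sum = 23. MAE = 23/4.

23/4


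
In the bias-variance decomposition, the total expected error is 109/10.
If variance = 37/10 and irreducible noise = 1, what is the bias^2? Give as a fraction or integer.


Total error = bias^2 + variance + irreducible noise. So bias^2 = 109/10 - 37/10 - 1 = 31/5.

31/5


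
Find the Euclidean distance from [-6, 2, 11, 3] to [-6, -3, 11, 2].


d = sqrt(sum of squared differences). (-6--6)^2=0, (2--3)^2=25, (11-11)^2=0, (3-2)^2=1. Sum = 26.

sqrt(26)


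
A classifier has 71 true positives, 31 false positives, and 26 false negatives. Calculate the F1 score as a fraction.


Precision = 71/102 = 71/102. Recall = 71/97 = 71/97. F1 = 2*P*R/(P+R) = 142/199.

142/199


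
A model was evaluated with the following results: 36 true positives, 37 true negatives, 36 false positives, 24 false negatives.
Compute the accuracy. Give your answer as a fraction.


Accuracy = (TP + TN) / (TP + TN + FP + FN) = (36 + 37) / 133 = 73/133.

73/133


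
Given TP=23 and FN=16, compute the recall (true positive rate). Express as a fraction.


Recall = TP / (TP + FN) = 23 / 39 = 23/39.

23/39


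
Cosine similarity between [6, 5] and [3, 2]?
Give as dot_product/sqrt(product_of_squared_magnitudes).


dot = 28. |a|^2 = 61, |b|^2 = 13. cos = 28/sqrt(793).

28/sqrt(793)


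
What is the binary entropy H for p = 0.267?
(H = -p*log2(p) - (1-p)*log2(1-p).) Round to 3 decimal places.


H = -0.267*log2(0.267) - 0.733*log2(0.733) = 0.837.

0.837


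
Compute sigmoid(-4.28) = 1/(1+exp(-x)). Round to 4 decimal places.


sigma(-4.28) = 1/(1+e^(4.28)) = 1/(1+72.240440) = 1/73.240440 = 0.0137.

0.0137


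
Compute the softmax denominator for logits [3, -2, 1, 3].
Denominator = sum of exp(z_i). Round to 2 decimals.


Denom = e^3=20.0855 + e^-2=0.1353 + e^1=2.7183 + e^3=20.0855. Sum = 43.0246, which rounds to 43.02.

43.02


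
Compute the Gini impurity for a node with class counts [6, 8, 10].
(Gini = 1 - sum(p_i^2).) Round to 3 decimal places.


Total = 24. Proportions: 6/24, 8/24, 10/24. sum(p_i^2) = 0.3472. Gini = 1 - 0.3472 = 0.6528, which rounds to 0.653.

0.653


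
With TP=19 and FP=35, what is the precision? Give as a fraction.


Precision = TP / (TP + FP) = 19 / 54 = 19/54.

19/54


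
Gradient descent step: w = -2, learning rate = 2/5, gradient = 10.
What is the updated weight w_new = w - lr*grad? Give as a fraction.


w_new = -2 - 2/5 * 10 = -2 - 4 = -6.

-6


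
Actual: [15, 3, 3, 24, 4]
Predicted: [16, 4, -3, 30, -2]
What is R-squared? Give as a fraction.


Mean(y) = 49/5. SS_res = 110. SS_tot = 1774/5. R^2 = 1 - 110/(1774/5) = 612/887.

612/887


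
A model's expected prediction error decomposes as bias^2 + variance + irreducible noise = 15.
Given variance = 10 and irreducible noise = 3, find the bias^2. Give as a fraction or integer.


Total error = bias^2 + variance + irreducible noise. So bias^2 = 15 - 10 - 3 = 2.

2


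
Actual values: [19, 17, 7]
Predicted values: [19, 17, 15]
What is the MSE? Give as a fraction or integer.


MSE = (1/3) * ((19-19)^2=0 + (17-17)^2=0 + (7-15)^2=64). Sum = 64. MSE = 64/3.

64/3


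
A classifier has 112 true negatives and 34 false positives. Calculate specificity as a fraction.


Specificity = TN / (TN + FP) = 112 / 146 = 56/73.

56/73


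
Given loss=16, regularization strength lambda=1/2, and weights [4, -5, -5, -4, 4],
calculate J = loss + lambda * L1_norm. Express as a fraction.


L1 norm = sum(|w|) = 22. J = 16 + 1/2 * 22 = 27.

27


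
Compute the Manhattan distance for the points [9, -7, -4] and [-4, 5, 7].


d = sum of absolute differences: |9--4|=13 + |-7-5|=12 + |-4-7|=11 = 36.

36


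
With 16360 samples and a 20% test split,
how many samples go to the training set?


Test set = 16360 * 20% = 3272. Training set = 16360 - 3272 = 13088.

13088


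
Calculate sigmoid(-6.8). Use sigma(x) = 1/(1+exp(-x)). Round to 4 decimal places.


sigma(-6.8) = 1/(1+e^(6.8)) = 1/(1+897.847292) = 1/898.847292 = 0.0011.

0.0011


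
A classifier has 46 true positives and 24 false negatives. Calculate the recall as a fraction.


Recall = TP / (TP + FN) = 46 / 70 = 23/35.

23/35


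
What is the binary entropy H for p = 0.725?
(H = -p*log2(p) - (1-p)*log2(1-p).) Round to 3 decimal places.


H = -0.725*log2(0.725) - 0.275*log2(0.275) = 0.849.

0.849


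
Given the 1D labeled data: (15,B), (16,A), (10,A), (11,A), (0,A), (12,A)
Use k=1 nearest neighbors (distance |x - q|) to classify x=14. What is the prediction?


Distances: |15-14|=1, |16-14|=2, |10-14|=4, |11-14|=3, |0-14|=14, |12-14|=2. 1 nearest: (15,B). Counts: {'B': 1}. Majority class: B.

B


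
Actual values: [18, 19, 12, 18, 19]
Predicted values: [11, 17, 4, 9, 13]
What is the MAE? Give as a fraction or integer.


MAE = (1/5) * (|18-11|=7 + |19-17|=2 + |12-4|=8 + |18-9|=9 + |19-13|=6). Sum = 32. MAE = 32/5.

32/5


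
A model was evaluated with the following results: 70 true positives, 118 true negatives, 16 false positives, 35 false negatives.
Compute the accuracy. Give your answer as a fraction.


Accuracy = (TP + TN) / (TP + TN + FP + FN) = (70 + 118) / 239 = 188/239.

188/239


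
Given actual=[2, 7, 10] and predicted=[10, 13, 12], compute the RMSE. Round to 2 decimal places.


MSE = 34.6667. RMSE = sqrt(34.6667) = 5.89.

5.89


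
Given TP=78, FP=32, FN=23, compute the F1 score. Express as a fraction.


Precision = 78/110 = 39/55. Recall = 78/101 = 78/101. F1 = 2*P*R/(P+R) = 156/211.

156/211


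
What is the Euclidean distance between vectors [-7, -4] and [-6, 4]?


d = sqrt(sum of squared differences). (-7--6)^2=1, (-4-4)^2=64. Sum = 65.

sqrt(65)


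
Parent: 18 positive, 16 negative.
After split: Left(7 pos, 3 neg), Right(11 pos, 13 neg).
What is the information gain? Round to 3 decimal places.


H(parent) = 0.9975. H(left) = 0.8813, H(right) = 0.9950. Weighted = (10/34)*0.8813 + (24/34)*0.9950 = 0.9616. IG = 0.9975 - 0.9616 = 0.0359, which rounds to 0.036.

0.036


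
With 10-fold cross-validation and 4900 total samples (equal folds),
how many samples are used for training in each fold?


Each validation fold has 4900/10 = 490 samples. Training set = 4900 - 490 = 4410.

4410


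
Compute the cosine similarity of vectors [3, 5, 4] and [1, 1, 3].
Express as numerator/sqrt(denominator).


dot = 20. |a|^2 = 50, |b|^2 = 11. cos = 20/sqrt(550).

20/sqrt(550)


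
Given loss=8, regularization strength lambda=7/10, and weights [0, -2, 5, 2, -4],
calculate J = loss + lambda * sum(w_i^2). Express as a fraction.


L2 sq norm = sum(w^2) = 49. J = 8 + 7/10 * 49 = 423/10.

423/10


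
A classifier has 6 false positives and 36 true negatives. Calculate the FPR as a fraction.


FPR = FP / (FP + TN) = 6 / 42 = 1/7.

1/7


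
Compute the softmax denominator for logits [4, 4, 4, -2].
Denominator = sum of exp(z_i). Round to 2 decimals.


Denom = e^4=54.5982 + e^4=54.5982 + e^4=54.5982 + e^-2=0.1353. Sum = 163.9299, which rounds to 163.93.

163.93


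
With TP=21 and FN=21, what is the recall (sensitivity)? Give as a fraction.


Recall = TP / (TP + FN) = 21 / 42 = 1/2.

1/2


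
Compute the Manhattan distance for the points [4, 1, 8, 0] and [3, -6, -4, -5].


d = sum of absolute differences: |4-3|=1 + |1--6|=7 + |8--4|=12 + |0--5|=5 = 25.

25


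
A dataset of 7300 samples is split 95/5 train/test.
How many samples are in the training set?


Test set = 7300 * 5% = 365. Training set = 7300 - 365 = 6935.

6935


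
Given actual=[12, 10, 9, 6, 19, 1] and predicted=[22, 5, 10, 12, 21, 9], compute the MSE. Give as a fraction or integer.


MSE = (1/6) * ((12-22)^2=100 + (10-5)^2=25 + (9-10)^2=1 + (6-12)^2=36 + (19-21)^2=4 + (1-9)^2=64). Sum = 230. MSE = 115/3.

115/3


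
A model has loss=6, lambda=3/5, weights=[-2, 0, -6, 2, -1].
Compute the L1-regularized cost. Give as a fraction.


L1 norm = sum(|w|) = 11. J = 6 + 3/5 * 11 = 63/5.

63/5


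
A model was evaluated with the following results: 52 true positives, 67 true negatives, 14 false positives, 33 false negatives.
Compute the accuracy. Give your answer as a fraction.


Accuracy = (TP + TN) / (TP + TN + FP + FN) = (52 + 67) / 166 = 119/166.

119/166


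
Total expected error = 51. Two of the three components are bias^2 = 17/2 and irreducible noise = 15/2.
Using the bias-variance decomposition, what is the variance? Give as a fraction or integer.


Total error = bias^2 + variance + irreducible noise. So variance = 51 - 17/2 - 15/2 = 35.

35


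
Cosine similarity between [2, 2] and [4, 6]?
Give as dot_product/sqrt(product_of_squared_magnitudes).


dot = 20. |a|^2 = 8, |b|^2 = 52. cos = 20/sqrt(416).

20/sqrt(416)


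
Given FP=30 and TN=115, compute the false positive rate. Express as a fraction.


FPR = FP / (FP + TN) = 30 / 145 = 6/29.

6/29


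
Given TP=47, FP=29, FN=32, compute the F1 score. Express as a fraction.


Precision = 47/76 = 47/76. Recall = 47/79 = 47/79. F1 = 2*P*R/(P+R) = 94/155.

94/155


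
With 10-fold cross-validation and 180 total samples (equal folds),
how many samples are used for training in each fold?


Each validation fold has 180/10 = 18 samples. Training set = 180 - 18 = 162.

162


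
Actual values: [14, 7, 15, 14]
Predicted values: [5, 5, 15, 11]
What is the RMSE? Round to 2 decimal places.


MSE = 23.5000. RMSE = sqrt(23.5000) = 4.85.

4.85


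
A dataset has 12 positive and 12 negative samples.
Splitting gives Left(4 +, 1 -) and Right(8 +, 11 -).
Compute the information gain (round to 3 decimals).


H(parent) = 1.0000. H(left) = 0.7219, H(right) = 0.9819. Weighted = (5/24)*0.7219 + (19/24)*0.9819 = 0.9277. IG = 1.0000 - 0.9277 = 0.0723, which rounds to 0.072.

0.072


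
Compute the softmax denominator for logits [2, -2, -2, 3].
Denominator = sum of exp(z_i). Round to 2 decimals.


Denom = e^2=7.3891 + e^-2=0.1353 + e^-2=0.1353 + e^3=20.0855. Sum = 27.7452, which rounds to 27.75.

27.75


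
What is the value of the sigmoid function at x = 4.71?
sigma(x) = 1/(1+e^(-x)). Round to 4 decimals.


sigma(4.71) = 1/(1+e^(-4.71)) = 1/(1+0.009005) = 1/1.009005 = 0.9911.

0.9911


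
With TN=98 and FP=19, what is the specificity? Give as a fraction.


Specificity = TN / (TN + FP) = 98 / 117 = 98/117.

98/117


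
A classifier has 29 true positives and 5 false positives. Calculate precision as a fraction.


Precision = TP / (TP + FP) = 29 / 34 = 29/34.

29/34


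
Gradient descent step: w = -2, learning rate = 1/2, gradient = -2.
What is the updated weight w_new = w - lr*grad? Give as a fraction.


w_new = -2 - 1/2 * -2 = -2 - -1 = -1.

-1


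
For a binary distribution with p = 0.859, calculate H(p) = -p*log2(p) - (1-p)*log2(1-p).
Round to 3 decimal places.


H = -0.859*log2(0.859) - 0.141*log2(0.141) = 0.587.

0.587


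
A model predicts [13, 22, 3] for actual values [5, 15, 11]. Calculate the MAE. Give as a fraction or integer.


MAE = (1/3) * (|5-13|=8 + |15-22|=7 + |11-3|=8). Sum = 23. MAE = 23/3.

23/3


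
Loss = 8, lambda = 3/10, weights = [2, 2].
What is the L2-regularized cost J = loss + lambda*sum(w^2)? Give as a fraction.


L2 sq norm = sum(w^2) = 8. J = 8 + 3/10 * 8 = 52/5.

52/5


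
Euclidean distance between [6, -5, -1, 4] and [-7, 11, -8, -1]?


d = sqrt(sum of squared differences). (6--7)^2=169, (-5-11)^2=256, (-1--8)^2=49, (4--1)^2=25. Sum = 499.

sqrt(499)


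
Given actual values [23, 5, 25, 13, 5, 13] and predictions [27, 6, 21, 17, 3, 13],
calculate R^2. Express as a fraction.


Mean(y) = 14. SS_res = 53. SS_tot = 366. R^2 = 1 - 53/(366) = 313/366.

313/366


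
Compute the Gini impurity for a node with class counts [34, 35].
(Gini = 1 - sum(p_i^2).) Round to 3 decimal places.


Total = 69. Proportions: 34/69, 35/69. sum(p_i^2) = 0.5001. Gini = 1 - 0.5001 = 0.4999, which rounds to 0.500.

0.500


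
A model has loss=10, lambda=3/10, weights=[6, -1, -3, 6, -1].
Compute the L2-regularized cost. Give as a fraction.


L2 sq norm = sum(w^2) = 83. J = 10 + 3/10 * 83 = 349/10.

349/10


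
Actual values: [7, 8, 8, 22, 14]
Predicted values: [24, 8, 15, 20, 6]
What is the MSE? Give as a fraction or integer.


MSE = (1/5) * ((7-24)^2=289 + (8-8)^2=0 + (8-15)^2=49 + (22-20)^2=4 + (14-6)^2=64). Sum = 406. MSE = 406/5.

406/5


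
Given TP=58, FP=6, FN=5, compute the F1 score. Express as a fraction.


Precision = 58/64 = 29/32. Recall = 58/63 = 58/63. F1 = 2*P*R/(P+R) = 116/127.

116/127


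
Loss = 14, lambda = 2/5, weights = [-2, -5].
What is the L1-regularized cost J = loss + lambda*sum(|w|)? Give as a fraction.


L1 norm = sum(|w|) = 7. J = 14 + 2/5 * 7 = 84/5.

84/5


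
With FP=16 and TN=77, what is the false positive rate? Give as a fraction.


FPR = FP / (FP + TN) = 16 / 93 = 16/93.

16/93


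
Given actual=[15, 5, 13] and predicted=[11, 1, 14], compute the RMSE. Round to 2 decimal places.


MSE = 11.0000. RMSE = sqrt(11.0000) = 3.32.

3.32


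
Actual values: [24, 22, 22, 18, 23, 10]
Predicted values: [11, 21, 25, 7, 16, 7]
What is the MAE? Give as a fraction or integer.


MAE = (1/6) * (|24-11|=13 + |22-21|=1 + |22-25|=3 + |18-7|=11 + |23-16|=7 + |10-7|=3). Sum = 38. MAE = 19/3.

19/3


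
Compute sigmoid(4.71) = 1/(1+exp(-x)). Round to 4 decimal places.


sigma(4.71) = 1/(1+e^(-4.71)) = 1/(1+0.009005) = 1/1.009005 = 0.9911.

0.9911


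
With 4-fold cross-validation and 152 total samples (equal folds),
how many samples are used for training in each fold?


Each validation fold has 152/4 = 38 samples. Training set = 152 - 38 = 114.

114


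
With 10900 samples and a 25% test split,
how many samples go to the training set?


Test set = 10900 * 25% = 2725. Training set = 10900 - 2725 = 8175.

8175


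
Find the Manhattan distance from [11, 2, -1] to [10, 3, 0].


d = sum of absolute differences: |11-10|=1 + |2-3|=1 + |-1-0|=1 = 3.

3


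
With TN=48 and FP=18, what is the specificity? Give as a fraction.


Specificity = TN / (TN + FP) = 48 / 66 = 8/11.

8/11


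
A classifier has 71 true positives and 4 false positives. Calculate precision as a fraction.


Precision = TP / (TP + FP) = 71 / 75 = 71/75.

71/75


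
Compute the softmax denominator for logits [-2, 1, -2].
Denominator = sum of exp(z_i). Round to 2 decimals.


Denom = e^-2=0.1353 + e^1=2.7183 + e^-2=0.1353. Sum = 2.9889, which rounds to 2.99.

2.99


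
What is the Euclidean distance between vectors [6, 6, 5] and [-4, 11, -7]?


d = sqrt(sum of squared differences). (6--4)^2=100, (6-11)^2=25, (5--7)^2=144. Sum = 269.

sqrt(269)


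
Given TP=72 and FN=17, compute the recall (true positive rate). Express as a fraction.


Recall = TP / (TP + FN) = 72 / 89 = 72/89.

72/89


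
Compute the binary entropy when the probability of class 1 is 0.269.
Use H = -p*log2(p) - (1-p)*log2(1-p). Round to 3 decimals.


H = -0.269*log2(0.269) - 0.731*log2(0.731) = 0.840.

0.840


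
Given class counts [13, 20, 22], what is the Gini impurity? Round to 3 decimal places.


Total = 55. Proportions: 13/55, 20/55, 22/55. sum(p_i^2) = 0.3481. Gini = 1 - 0.3481 = 0.6519, which rounds to 0.652.

0.652


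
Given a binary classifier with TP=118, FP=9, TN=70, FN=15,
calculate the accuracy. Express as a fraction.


Accuracy = (TP + TN) / (TP + TN + FP + FN) = (118 + 70) / 212 = 47/53.

47/53


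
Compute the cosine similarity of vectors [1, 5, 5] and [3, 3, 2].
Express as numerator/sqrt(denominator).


dot = 28. |a|^2 = 51, |b|^2 = 22. cos = 28/sqrt(1122).

28/sqrt(1122)


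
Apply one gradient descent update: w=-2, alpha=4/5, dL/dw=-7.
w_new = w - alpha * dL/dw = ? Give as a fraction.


w_new = -2 - 4/5 * -7 = -2 - -28/5 = 18/5.

18/5


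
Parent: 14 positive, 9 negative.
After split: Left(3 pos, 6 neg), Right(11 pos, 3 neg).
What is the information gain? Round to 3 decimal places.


H(parent) = 0.9656. H(left) = 0.9183, H(right) = 0.7496. Weighted = (9/23)*0.9183 + (14/23)*0.7496 = 0.8156. IG = 0.9656 - 0.8156 = 0.1500, which rounds to 0.150.

0.150


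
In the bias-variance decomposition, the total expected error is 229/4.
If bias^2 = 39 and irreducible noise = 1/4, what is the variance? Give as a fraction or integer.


Total error = bias^2 + variance + irreducible noise. So variance = 229/4 - 39 - 1/4 = 18.

18


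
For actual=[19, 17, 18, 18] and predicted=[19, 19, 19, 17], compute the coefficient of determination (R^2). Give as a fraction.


Mean(y) = 18. SS_res = 6. SS_tot = 2. R^2 = 1 - 6/(2) = -2.

-2


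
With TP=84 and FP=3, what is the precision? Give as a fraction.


Precision = TP / (TP + FP) = 84 / 87 = 28/29.

28/29


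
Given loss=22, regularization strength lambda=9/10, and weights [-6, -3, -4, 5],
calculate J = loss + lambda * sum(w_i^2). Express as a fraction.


L2 sq norm = sum(w^2) = 86. J = 22 + 9/10 * 86 = 497/5.

497/5


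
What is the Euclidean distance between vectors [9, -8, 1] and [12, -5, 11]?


d = sqrt(sum of squared differences). (9-12)^2=9, (-8--5)^2=9, (1-11)^2=100. Sum = 118.

sqrt(118)


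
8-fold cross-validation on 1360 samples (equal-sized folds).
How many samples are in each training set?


Each validation fold has 1360/8 = 170 samples. Training set = 1360 - 170 = 1190.

1190


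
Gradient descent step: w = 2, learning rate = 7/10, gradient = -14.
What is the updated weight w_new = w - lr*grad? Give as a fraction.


w_new = 2 - 7/10 * -14 = 2 - -49/5 = 59/5.

59/5


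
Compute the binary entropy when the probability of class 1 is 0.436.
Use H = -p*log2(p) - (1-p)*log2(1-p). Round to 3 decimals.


H = -0.436*log2(0.436) - 0.564*log2(0.564) = 0.988.

0.988


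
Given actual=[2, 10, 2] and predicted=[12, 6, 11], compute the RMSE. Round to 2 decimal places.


MSE = 65.6667. RMSE = sqrt(65.6667) = 8.10.

8.10


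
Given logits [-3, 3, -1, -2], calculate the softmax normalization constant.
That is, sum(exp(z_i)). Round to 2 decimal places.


Denom = e^-3=0.0498 + e^3=20.0855 + e^-1=0.3679 + e^-2=0.1353. Sum = 20.6385, which rounds to 20.64.

20.64


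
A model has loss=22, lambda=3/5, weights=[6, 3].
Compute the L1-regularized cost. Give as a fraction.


L1 norm = sum(|w|) = 9. J = 22 + 3/5 * 9 = 137/5.

137/5


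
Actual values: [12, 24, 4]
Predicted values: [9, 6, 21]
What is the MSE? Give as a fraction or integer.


MSE = (1/3) * ((12-9)^2=9 + (24-6)^2=324 + (4-21)^2=289). Sum = 622. MSE = 622/3.

622/3


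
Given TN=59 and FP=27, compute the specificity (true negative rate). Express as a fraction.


Specificity = TN / (TN + FP) = 59 / 86 = 59/86.

59/86


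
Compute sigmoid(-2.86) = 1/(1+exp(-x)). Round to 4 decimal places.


sigma(-2.86) = 1/(1+e^(2.86)) = 1/(1+17.461527) = 1/18.461527 = 0.0542.

0.0542


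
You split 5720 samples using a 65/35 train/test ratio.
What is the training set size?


Test set = 5720 * 35% = 2002. Training set = 5720 - 2002 = 3718.

3718


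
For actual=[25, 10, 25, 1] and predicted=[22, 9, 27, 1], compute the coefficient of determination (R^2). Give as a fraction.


Mean(y) = 61/4. SS_res = 14. SS_tot = 1683/4. R^2 = 1 - 14/(1683/4) = 1627/1683.

1627/1683


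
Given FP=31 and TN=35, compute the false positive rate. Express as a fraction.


FPR = FP / (FP + TN) = 31 / 66 = 31/66.

31/66


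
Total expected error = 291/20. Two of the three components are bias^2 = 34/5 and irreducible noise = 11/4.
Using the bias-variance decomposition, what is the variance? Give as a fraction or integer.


Total error = bias^2 + variance + irreducible noise. So variance = 291/20 - 34/5 - 11/4 = 5.

5


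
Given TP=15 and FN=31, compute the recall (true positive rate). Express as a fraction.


Recall = TP / (TP + FN) = 15 / 46 = 15/46.

15/46


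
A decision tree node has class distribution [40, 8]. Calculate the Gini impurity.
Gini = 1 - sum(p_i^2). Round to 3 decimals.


Total = 48. Proportions: 40/48, 8/48. sum(p_i^2) = 0.7222. Gini = 1 - 0.7222 = 0.2778, which rounds to 0.278.

0.278


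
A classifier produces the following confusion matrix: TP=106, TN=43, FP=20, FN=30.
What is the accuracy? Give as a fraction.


Accuracy = (TP + TN) / (TP + TN + FP + FN) = (106 + 43) / 199 = 149/199.

149/199


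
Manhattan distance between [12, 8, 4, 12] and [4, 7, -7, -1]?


d = sum of absolute differences: |12-4|=8 + |8-7|=1 + |4--7|=11 + |12--1|=13 = 33.

33


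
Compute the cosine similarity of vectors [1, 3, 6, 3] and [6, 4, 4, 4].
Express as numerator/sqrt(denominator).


dot = 54. |a|^2 = 55, |b|^2 = 84. cos = 54/sqrt(4620).

54/sqrt(4620)


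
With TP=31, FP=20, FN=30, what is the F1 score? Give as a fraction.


Precision = 31/51 = 31/51. Recall = 31/61 = 31/61. F1 = 2*P*R/(P+R) = 31/56.

31/56


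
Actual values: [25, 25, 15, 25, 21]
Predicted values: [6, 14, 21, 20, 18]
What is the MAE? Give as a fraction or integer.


MAE = (1/5) * (|25-6|=19 + |25-14|=11 + |15-21|=6 + |25-20|=5 + |21-18|=3). Sum = 44. MAE = 44/5.

44/5


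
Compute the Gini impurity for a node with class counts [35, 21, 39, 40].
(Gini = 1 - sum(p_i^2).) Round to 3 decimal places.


Total = 135. Proportions: 35/135, 21/135, 39/135, 40/135. sum(p_i^2) = 0.2627. Gini = 1 - 0.2627 = 0.7373, which rounds to 0.737.

0.737


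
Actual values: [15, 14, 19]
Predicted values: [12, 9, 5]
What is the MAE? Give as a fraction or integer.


MAE = (1/3) * (|15-12|=3 + |14-9|=5 + |19-5|=14). Sum = 22. MAE = 22/3.

22/3


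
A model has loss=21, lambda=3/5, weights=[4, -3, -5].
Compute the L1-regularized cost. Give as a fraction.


L1 norm = sum(|w|) = 12. J = 21 + 3/5 * 12 = 141/5.

141/5


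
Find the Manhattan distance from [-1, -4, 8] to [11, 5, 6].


d = sum of absolute differences: |-1-11|=12 + |-4-5|=9 + |8-6|=2 = 23.

23


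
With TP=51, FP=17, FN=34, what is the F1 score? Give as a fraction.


Precision = 51/68 = 3/4. Recall = 51/85 = 3/5. F1 = 2*P*R/(P+R) = 2/3.

2/3


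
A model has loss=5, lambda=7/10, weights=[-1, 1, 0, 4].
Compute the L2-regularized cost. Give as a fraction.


L2 sq norm = sum(w^2) = 18. J = 5 + 7/10 * 18 = 88/5.

88/5


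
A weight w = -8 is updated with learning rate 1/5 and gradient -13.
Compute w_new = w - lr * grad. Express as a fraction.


w_new = -8 - 1/5 * -13 = -8 - -13/5 = -27/5.

-27/5


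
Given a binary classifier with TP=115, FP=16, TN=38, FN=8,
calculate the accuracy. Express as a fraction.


Accuracy = (TP + TN) / (TP + TN + FP + FN) = (115 + 38) / 177 = 51/59.

51/59


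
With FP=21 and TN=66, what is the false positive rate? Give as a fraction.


FPR = FP / (FP + TN) = 21 / 87 = 7/29.

7/29


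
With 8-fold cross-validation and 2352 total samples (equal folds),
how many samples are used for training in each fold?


Each validation fold has 2352/8 = 294 samples. Training set = 2352 - 294 = 2058.

2058


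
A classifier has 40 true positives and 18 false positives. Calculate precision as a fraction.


Precision = TP / (TP + FP) = 40 / 58 = 20/29.

20/29


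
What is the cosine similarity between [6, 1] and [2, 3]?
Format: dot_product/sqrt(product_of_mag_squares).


dot = 15. |a|^2 = 37, |b|^2 = 13. cos = 15/sqrt(481).

15/sqrt(481)


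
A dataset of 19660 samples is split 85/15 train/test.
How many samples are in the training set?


Test set = 19660 * 15% = 2949. Training set = 19660 - 2949 = 16711.

16711


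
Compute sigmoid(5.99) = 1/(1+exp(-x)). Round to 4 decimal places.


sigma(5.99) = 1/(1+e^(-5.99)) = 1/(1+0.002504) = 1/1.002504 = 0.9975.

0.9975


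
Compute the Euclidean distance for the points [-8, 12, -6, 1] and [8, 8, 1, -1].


d = sqrt(sum of squared differences). (-8-8)^2=256, (12-8)^2=16, (-6-1)^2=49, (1--1)^2=4. Sum = 325.

sqrt(325)


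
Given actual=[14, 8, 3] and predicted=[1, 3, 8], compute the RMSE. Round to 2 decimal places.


MSE = 73.0000. RMSE = sqrt(73.0000) = 8.54.

8.54


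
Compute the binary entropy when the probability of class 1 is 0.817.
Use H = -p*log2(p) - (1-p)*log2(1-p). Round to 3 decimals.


H = -0.817*log2(0.817) - 0.183*log2(0.183) = 0.687.

0.687


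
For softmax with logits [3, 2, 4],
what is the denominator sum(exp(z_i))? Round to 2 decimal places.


Denom = e^3=20.0855 + e^2=7.3891 + e^4=54.5982. Sum = 82.0728, which rounds to 82.07.

82.07


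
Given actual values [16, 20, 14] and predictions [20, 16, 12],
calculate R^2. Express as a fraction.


Mean(y) = 50/3. SS_res = 36. SS_tot = 56/3. R^2 = 1 - 36/(56/3) = -13/14.

-13/14


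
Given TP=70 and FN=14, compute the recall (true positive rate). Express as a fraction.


Recall = TP / (TP + FN) = 70 / 84 = 5/6.

5/6


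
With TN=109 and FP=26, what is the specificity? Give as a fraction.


Specificity = TN / (TN + FP) = 109 / 135 = 109/135.

109/135


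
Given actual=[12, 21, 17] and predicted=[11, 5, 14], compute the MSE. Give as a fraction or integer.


MSE = (1/3) * ((12-11)^2=1 + (21-5)^2=256 + (17-14)^2=9). Sum = 266. MSE = 266/3.

266/3


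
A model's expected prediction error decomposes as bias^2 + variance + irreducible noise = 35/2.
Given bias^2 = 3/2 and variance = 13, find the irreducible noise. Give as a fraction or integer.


Total error = bias^2 + variance + irreducible noise. So irreducible noise = 35/2 - 3/2 - 13 = 3.

3


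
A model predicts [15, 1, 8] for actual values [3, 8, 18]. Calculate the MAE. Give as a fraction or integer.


MAE = (1/3) * (|3-15|=12 + |8-1|=7 + |18-8|=10). Sum = 29. MAE = 29/3.

29/3


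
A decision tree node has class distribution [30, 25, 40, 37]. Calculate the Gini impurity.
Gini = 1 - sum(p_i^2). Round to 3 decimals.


Total = 132. Proportions: 30/132, 25/132, 40/132, 37/132. sum(p_i^2) = 0.2579. Gini = 1 - 0.2579 = 0.7421, which rounds to 0.742.

0.742


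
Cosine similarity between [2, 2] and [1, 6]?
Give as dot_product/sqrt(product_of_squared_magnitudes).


dot = 14. |a|^2 = 8, |b|^2 = 37. cos = 14/sqrt(296).

14/sqrt(296)


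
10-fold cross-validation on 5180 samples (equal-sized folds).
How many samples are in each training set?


Each validation fold has 5180/10 = 518 samples. Training set = 5180 - 518 = 4662.

4662


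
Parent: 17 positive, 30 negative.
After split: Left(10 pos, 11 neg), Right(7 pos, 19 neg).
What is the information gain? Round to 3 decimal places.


H(parent) = 0.9441. H(left) = 0.9984, H(right) = 0.8404. Weighted = (21/47)*0.9984 + (26/47)*0.8404 = 0.9110. IG = 0.9441 - 0.9110 = 0.0331, which rounds to 0.033.

0.033


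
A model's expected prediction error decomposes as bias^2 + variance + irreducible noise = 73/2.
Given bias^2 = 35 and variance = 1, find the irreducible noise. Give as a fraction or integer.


Total error = bias^2 + variance + irreducible noise. So irreducible noise = 73/2 - 35 - 1 = 1/2.

1/2


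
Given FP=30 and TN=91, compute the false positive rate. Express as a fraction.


FPR = FP / (FP + TN) = 30 / 121 = 30/121.

30/121


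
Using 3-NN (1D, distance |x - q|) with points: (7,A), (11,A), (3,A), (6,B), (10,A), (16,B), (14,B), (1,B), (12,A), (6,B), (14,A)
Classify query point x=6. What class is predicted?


Distances: |7-6|=1, |11-6|=5, |3-6|=3, |6-6|=0, |10-6|=4, |16-6|=10, |14-6|=8, |1-6|=5, |12-6|=6, |6-6|=0, |14-6|=8. 3 nearest: (6,B), (6,B), (7,A). Counts: {'B': 2, 'A': 1}. Majority class: B.

B


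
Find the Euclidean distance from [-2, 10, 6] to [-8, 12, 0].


d = sqrt(sum of squared differences). (-2--8)^2=36, (10-12)^2=4, (6-0)^2=36. Sum = 76.

sqrt(76)


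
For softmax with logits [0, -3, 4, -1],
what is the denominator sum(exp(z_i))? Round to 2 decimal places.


Denom = e^0=1.0000 + e^-3=0.0498 + e^4=54.5982 + e^-1=0.3679. Sum = 56.0159, which rounds to 56.02.

56.02


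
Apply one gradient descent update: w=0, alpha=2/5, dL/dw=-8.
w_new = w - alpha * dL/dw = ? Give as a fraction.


w_new = 0 - 2/5 * -8 = 0 - -16/5 = 16/5.

16/5


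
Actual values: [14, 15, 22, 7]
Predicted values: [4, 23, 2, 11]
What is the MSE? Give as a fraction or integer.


MSE = (1/4) * ((14-4)^2=100 + (15-23)^2=64 + (22-2)^2=400 + (7-11)^2=16). Sum = 580. MSE = 145.

145


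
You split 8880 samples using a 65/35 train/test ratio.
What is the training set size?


Test set = 8880 * 35% = 3108. Training set = 8880 - 3108 = 5772.

5772


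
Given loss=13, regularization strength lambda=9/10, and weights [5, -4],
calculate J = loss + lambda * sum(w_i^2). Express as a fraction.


L2 sq norm = sum(w^2) = 41. J = 13 + 9/10 * 41 = 499/10.

499/10


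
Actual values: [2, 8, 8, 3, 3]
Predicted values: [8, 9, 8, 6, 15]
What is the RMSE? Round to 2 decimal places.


MSE = 38.0000. RMSE = sqrt(38.0000) = 6.16.

6.16


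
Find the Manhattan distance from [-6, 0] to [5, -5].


d = sum of absolute differences: |-6-5|=11 + |0--5|=5 = 16.

16


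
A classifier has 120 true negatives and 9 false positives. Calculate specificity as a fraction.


Specificity = TN / (TN + FP) = 120 / 129 = 40/43.

40/43


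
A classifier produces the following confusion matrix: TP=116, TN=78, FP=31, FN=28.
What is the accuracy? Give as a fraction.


Accuracy = (TP + TN) / (TP + TN + FP + FN) = (116 + 78) / 253 = 194/253.

194/253


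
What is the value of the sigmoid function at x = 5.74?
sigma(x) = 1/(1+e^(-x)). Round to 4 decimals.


sigma(5.74) = 1/(1+e^(-5.74)) = 1/(1+0.003215) = 1/1.003215 = 0.9968.

0.9968


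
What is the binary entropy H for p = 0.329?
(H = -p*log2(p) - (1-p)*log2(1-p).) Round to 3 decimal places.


H = -0.329*log2(0.329) - 0.671*log2(0.671) = 0.914.

0.914


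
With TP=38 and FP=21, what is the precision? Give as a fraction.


Precision = TP / (TP + FP) = 38 / 59 = 38/59.

38/59


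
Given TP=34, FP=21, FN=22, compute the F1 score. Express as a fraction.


Precision = 34/55 = 34/55. Recall = 34/56 = 17/28. F1 = 2*P*R/(P+R) = 68/111.

68/111


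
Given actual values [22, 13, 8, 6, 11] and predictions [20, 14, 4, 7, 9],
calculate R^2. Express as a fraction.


Mean(y) = 12. SS_res = 26. SS_tot = 154. R^2 = 1 - 26/(154) = 64/77.

64/77


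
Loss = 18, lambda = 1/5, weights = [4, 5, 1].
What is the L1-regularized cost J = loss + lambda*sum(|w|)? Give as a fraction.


L1 norm = sum(|w|) = 10. J = 18 + 1/5 * 10 = 20.

20


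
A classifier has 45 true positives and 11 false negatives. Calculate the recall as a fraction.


Recall = TP / (TP + FN) = 45 / 56 = 45/56.

45/56


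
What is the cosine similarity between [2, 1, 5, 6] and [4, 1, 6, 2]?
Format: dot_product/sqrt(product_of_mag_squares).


dot = 51. |a|^2 = 66, |b|^2 = 57. cos = 51/sqrt(3762).

51/sqrt(3762)


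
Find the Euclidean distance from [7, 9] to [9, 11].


d = sqrt(sum of squared differences). (7-9)^2=4, (9-11)^2=4. Sum = 8.

sqrt(8)


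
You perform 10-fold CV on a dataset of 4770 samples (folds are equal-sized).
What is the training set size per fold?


Each validation fold has 4770/10 = 477 samples. Training set = 4770 - 477 = 4293.

4293


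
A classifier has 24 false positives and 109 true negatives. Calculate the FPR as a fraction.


FPR = FP / (FP + TN) = 24 / 133 = 24/133.

24/133


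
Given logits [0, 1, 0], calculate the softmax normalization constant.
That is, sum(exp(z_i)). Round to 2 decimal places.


Denom = e^0=1.0000 + e^1=2.7183 + e^0=1.0000. Sum = 4.7183, which rounds to 4.72.

4.72


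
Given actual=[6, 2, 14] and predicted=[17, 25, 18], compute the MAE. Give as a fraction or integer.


MAE = (1/3) * (|6-17|=11 + |2-25|=23 + |14-18|=4). Sum = 38. MAE = 38/3.

38/3


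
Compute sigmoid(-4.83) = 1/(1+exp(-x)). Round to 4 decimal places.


sigma(-4.83) = 1/(1+e^(4.83)) = 1/(1+125.210961) = 1/126.210961 = 0.0079.

0.0079


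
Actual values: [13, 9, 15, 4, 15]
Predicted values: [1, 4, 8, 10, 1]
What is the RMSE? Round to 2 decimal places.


MSE = 90.0000. RMSE = sqrt(90.0000) = 9.49.

9.49


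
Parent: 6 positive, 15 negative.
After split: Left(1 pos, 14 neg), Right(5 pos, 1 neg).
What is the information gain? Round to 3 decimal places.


H(parent) = 0.8631. H(left) = 0.3534, H(right) = 0.6500. Weighted = (15/21)*0.3534 + (6/21)*0.6500 = 0.4381. IG = 0.8631 - 0.4381 = 0.4250, which rounds to 0.425.

0.425


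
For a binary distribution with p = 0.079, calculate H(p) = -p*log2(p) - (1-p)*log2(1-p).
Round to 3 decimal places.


H = -0.079*log2(0.079) - 0.921*log2(0.921) = 0.399.

0.399
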